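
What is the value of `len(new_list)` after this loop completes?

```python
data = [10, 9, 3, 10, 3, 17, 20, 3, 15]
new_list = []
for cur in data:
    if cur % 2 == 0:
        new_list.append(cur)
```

Let's trace through this code step by step.

Initialize: data = [10, 9, 3, 10, 3, 17, 20, 3, 15]
Initialize: new_list = []
Entering loop: for cur in data:
After iteration 1: cur = 10, new_list = [10]
After iteration 2: cur = 9, new_list = [10]
After iteration 3: cur = 3, new_list = [10]
After iteration 4: cur = 10, new_list = [10, 10]
After iteration 5: cur = 3, new_list = [10, 10]
After iteration 6: cur = 17, new_list = [10, 10]
After iteration 7: cur = 20, new_list = [10, 10, 20]
After iteration 8: cur = 3, new_list = [10, 10, 20]
After iteration 9: cur = 15, new_list = [10, 10, 20]
Loop ends.
len(new_list) = 3

Final answer: 3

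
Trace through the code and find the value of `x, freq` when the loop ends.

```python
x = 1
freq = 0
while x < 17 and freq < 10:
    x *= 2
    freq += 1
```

Let's trace through this code step by step.

Initialize: x = 1
Initialize: freq = 0
Entering loop: while x < 17 and freq < 10:
After iteration 1: x = 2, freq = 1
After iteration 2: x = 4, freq = 2
After iteration 3: x = 8, freq = 3
After iteration 4: x = 16, freq = 4
After iteration 5: x = 32, freq = 5
Loop ends.

Final answer: 32, 5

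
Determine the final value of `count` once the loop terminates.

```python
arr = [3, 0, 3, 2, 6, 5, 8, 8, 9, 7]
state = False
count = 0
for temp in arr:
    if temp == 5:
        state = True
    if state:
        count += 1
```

Let's trace through this code step by step.

Initialize: arr = [3, 0, 3, 2, 6, 5, 8, 8, 9, 7]
Initialize: state = False
Initialize: count = 0
Entering loop: for temp in arr:
After iteration 1: temp = 3, state = False, count = 0
After iteration 2: temp = 0, state = False, count = 0
After iteration 3: temp = 3, state = False, count = 0
After iteration 4: temp = 2, state = False, count = 0
After iteration 5: temp = 6, state = False, count = 0
After iteration 6: temp = 5, state = True, count = 1
After iteration 7: temp = 8, state = True, count = 2
After iteration 8: temp = 8, state = True, count = 3
After iteration 9: temp = 9, state = True, count = 4
After iteration 10: temp = 7, state = True, count = 5
Loop ends.

Final answer: 5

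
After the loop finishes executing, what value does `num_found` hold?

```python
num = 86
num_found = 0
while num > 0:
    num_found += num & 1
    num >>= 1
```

Let's trace through this code step by step.

Initialize: num = 86
Initialize: num_found = 0
Entering loop: while num > 0:
After iteration 1: num = 43, num_found = 0
After iteration 2: num = 21, num_found = 1
After iteration 3: num = 10, num_found = 2
After iteration 4: num = 5, num_found = 2
After iteration 5: num = 2, num_found = 3
After iteration 6: num = 1, num_found = 3
After iteration 7: num = 0, num_found = 4
Loop ends.

Final answer: 4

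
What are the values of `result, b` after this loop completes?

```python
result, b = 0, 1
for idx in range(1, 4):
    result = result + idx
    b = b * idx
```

Let's trace through this code step by step.

Initialize: result = 0
Initialize: b = 1
Entering loop: for idx in range(1, 4):
After iteration 1: idx = 1, result = 1, b = 1
After iteration 2: idx = 2, result = 3, b = 2
After iteration 3: idx = 3, result = 6, b = 6
Loop ends.

Final answer: 6, 6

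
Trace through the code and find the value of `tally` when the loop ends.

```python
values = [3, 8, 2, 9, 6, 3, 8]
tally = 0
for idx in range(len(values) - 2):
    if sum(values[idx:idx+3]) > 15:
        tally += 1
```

Let's trace through this code step by step.

Initialize: values = [3, 8, 2, 9, 6, 3, 8]
Initialize: tally = 0
Entering loop: for idx in range(len(values) - 2):
After iteration 1: idx = 0, tally = 0
After iteration 2: idx = 1, tally = 1
After iteration 3: idx = 2, tally = 2
After iteration 4: idx = 3, tally = 3
After iteration 5: idx = 4, tally = 4
Loop ends.

Final answer: 4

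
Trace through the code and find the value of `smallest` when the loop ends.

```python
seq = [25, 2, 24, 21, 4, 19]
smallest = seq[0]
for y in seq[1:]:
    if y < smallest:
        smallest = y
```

Let's trace through this code step by step.

Initialize: seq = [25, 2, 24, 21, 4, 19]
Initialize: smallest = 25
Entering loop: for y in seq[1:]:
After iteration 1: y = 2, smallest = 2
After iteration 2: y = 24, smallest = 2
After iteration 3: y = 21, smallest = 2
After iteration 4: y = 4, smallest = 2
After iteration 5: y = 19, smallest = 2
Loop ends.

Final answer: 2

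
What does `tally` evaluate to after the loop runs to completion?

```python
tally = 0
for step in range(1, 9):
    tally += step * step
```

Let's trace through this code step by step.

Initialize: tally = 0
Entering loop: for step in range(1, 9):
After iteration 1: step = 1, tally = 1
After iteration 2: step = 2, tally = 5
After iteration 3: step = 3, tally = 14
After iteration 4: step = 4, tally = 30
After iteration 5: step = 5, tally = 55
After iteration 6: step = 6, tally = 91
After iteration 7: step = 7, tally = 140
After iteration 8: step = 8, tally = 204
Loop ends.

Final answer: 204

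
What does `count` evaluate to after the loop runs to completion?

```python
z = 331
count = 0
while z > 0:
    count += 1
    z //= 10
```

Let's trace through this code step by step.

Initialize: z = 331
Initialize: count = 0
Entering loop: while z > 0:
After iteration 1: z = 33, count = 1
After iteration 2: z = 3, count = 2
After iteration 3: z = 0, count = 3
Loop ends.

Final answer: 3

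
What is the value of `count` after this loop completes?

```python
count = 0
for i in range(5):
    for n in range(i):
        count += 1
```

Let's trace through this code step by step.

Initialize: count = 0
Entering loop: for i in range(5):
After iteration 1: i = 0, count = 0
After iteration 2: i = 1, count = 1, n = 0
After iteration 3: i = 2, count = 3, n = 1
After iteration 4: i = 3, count = 6, n = 2
After iteration 5: i = 4, count = 10, n = 3
Loop ends.

Final answer: 10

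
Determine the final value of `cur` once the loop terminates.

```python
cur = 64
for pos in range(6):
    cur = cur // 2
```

Let's trace through this code step by step.

Initialize: cur = 64
Entering loop: for pos in range(6):
After iteration 1: pos = 0, cur = 32
After iteration 2: pos = 1, cur = 16
After iteration 3: pos = 2, cur = 8
After iteration 4: pos = 3, cur = 4
After iteration 5: pos = 4, cur = 2
After iteration 6: pos = 5, cur = 1
Loop ends.

Final answer: 1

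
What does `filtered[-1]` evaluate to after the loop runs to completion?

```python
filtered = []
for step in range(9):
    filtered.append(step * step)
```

Let's trace through this code step by step.

Initialize: filtered = []
Entering loop: for step in range(9):
After iteration 1: step = 0, filtered = [0]
After iteration 2: step = 1, filtered = [0, 1]
After iteration 3: step = 2, filtered = [0, 1, 4]
After iteration 4: step = 3, filtered = [0, 1, 4, 9]
After iteration 5: step = 4, filtered = [0, 1, 4, 9, 16]
After iteration 6: step = 5, filtered = [0, 1, 4, 9, 16, 25]
After iteration 7: step = 6, filtered = [0, 1, 4, 9, 16, 25, 36]
After iteration 8: step = 7, filtered = [0, 1, 4, 9, 16, 25, 36, 49]
After iteration 9: step = 8, filtered = [0, 1, 4, 9, 16, 25, 36, 49, 64]
Loop ends.
filtered[-1] = 64

Final answer: 64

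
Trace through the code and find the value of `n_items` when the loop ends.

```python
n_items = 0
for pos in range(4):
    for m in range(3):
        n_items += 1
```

Let's trace through this code step by step.

Initialize: n_items = 0
Entering loop: for pos in range(4):
After iteration 1: pos = 0, n_items = 3
After iteration 2: pos = 1, n_items = 6
After iteration 3: pos = 2, n_items = 9
After iteration 4: pos = 3, n_items = 12
Loop ends.

Final answer: 12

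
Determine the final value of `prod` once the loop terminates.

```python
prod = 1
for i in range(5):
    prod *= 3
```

Let's trace through this code step by step.

Initialize: prod = 1
Entering loop: for i in range(5):
After iteration 1: i = 0, prod = 3
After iteration 2: i = 1, prod = 9
After iteration 3: i = 2, prod = 27
After iteration 4: i = 3, prod = 81
After iteration 5: i = 4, prod = 243
Loop ends.

Final answer: 243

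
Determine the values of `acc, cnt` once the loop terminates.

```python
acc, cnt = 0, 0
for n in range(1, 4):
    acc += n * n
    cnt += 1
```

Let's trace through this code step by step.

Initialize: acc = 0
Initialize: cnt = 0
Entering loop: for n in range(1, 4):
After iteration 1: n = 1, acc = 1, cnt = 1
After iteration 2: n = 2, acc = 5, cnt = 2
After iteration 3: n = 3, acc = 14, cnt = 3
Loop ends.

Final answer: 14, 3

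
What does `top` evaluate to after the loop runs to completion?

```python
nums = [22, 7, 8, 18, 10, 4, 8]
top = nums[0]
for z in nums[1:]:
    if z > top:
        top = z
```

Let's trace through this code step by step.

Initialize: nums = [22, 7, 8, 18, 10, 4, 8]
Initialize: top = 22
Entering loop: for z in nums[1:]:
After iteration 1: z = 7, top = 22
After iteration 2: z = 8, top = 22
After iteration 3: z = 18, top = 22
After iteration 4: z = 10, top = 22
After iteration 5: z = 4, top = 22
After iteration 6: z = 8, top = 22
Loop ends.

Final answer: 22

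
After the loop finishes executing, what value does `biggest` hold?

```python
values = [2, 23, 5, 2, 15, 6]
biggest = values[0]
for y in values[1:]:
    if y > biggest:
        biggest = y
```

Let's trace through this code step by step.

Initialize: values = [2, 23, 5, 2, 15, 6]
Initialize: biggest = 2
Entering loop: for y in values[1:]:
After iteration 1: y = 23, biggest = 23
After iteration 2: y = 5, biggest = 23
After iteration 3: y = 2, biggest = 23
After iteration 4: y = 15, biggest = 23
After iteration 5: y = 6, biggest = 23
Loop ends.

Final answer: 23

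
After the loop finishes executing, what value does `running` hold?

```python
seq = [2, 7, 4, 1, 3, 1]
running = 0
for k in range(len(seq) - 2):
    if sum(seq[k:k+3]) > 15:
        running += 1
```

Let's trace through this code step by step.

Initialize: seq = [2, 7, 4, 1, 3, 1]
Initialize: running = 0
Entering loop: for k in range(len(seq) - 2):
After iteration 1: k = 0, running = 0
After iteration 2: k = 1, running = 0
After iteration 3: k = 2, running = 0
After iteration 4: k = 3, running = 0
Loop ends.

Final answer: 0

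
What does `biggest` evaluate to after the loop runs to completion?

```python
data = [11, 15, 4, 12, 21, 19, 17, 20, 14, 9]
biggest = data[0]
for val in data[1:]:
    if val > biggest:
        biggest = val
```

Let's trace through this code step by step.

Initialize: data = [11, 15, 4, 12, 21, 19, 17, 20, 14, 9]
Initialize: biggest = 11
Entering loop: for val in data[1:]:
After iteration 1: val = 15, biggest = 15
After iteration 2: val = 4, biggest = 15
After iteration 3: val = 12, biggest = 15
After iteration 4: val = 21, biggest = 21
After iteration 5: val = 19, biggest = 21
After iteration 6: val = 17, biggest = 21
After iteration 7: val = 20, biggest = 21
After iteration 8: val = 14, biggest = 21
After iteration 9: val = 9, biggest = 21
Loop ends.

Final answer: 21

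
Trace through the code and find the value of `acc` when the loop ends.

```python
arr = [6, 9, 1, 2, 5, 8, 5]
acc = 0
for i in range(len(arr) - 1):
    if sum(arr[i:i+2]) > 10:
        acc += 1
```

Let's trace through this code step by step.

Initialize: arr = [6, 9, 1, 2, 5, 8, 5]
Initialize: acc = 0
Entering loop: for i in range(len(arr) - 1):
After iteration 1: i = 0, acc = 1
After iteration 2: i = 1, acc = 1
After iteration 3: i = 2, acc = 1
After iteration 4: i = 3, acc = 1
After iteration 5: i = 4, acc = 2
After iteration 6: i = 5, acc = 3
Loop ends.

Final answer: 3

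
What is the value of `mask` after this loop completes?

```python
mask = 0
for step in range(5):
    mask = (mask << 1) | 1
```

Let's trace through this code step by step.

Initialize: mask = 0
Entering loop: for step in range(5):
After iteration 1: step = 0, mask = 1
After iteration 2: step = 1, mask = 3
After iteration 3: step = 2, mask = 7
After iteration 4: step = 3, mask = 15
After iteration 5: step = 4, mask = 31
Loop ends.

Final answer: 31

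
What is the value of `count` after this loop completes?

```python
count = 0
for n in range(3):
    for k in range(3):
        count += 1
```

Let's trace through this code step by step.

Initialize: count = 0
Entering loop: for n in range(3):
After iteration 1: n = 0, count = 3
After iteration 2: n = 1, count = 6
After iteration 3: n = 2, count = 9
Loop ends.

Final answer: 9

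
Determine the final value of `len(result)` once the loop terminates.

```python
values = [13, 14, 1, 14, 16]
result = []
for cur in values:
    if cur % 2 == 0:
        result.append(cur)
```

Let's trace through this code step by step.

Initialize: values = [13, 14, 1, 14, 16]
Initialize: result = []
Entering loop: for cur in values:
After iteration 1: cur = 13, result = []
After iteration 2: cur = 14, result = [14]
After iteration 3: cur = 1, result = [14]
After iteration 4: cur = 14, result = [14, 14]
After iteration 5: cur = 16, result = [14, 14, 16]
Loop ends.
len(result) = 3

Final answer: 3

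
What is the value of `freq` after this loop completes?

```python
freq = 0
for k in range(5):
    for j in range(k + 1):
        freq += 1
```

Let's trace through this code step by step.

Initialize: freq = 0
Entering loop: for k in range(5):
After iteration 1: k = 0, freq = 1, j = 0
After iteration 2: k = 1, freq = 3, j = 1
After iteration 3: k = 2, freq = 6, j = 2
After iteration 4: k = 3, freq = 10, j = 3
After iteration 5: k = 4, freq = 15, j = 4
Loop ends.

Final answer: 15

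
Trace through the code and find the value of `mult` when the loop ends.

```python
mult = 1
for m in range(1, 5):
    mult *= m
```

Let's trace through this code step by step.

Initialize: mult = 1
Entering loop: for m in range(1, 5):
After iteration 1: m = 1, mult = 1
After iteration 2: m = 2, mult = 2
After iteration 3: m = 3, mult = 6
After iteration 4: m = 4, mult = 24
Loop ends.

Final answer: 24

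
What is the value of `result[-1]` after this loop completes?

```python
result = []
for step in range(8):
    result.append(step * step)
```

Let's trace through this code step by step.

Initialize: result = []
Entering loop: for step in range(8):
After iteration 1: step = 0, result = [0]
After iteration 2: step = 1, result = [0, 1]
After iteration 3: step = 2, result = [0, 1, 4]
After iteration 4: step = 3, result = [0, 1, 4, 9]
After iteration 5: step = 4, result = [0, 1, 4, 9, 16]
After iteration 6: step = 5, result = [0, 1, 4, 9, 16, 25]
After iteration 7: step = 6, result = [0, 1, 4, 9, 16, 25, 36]
After iteration 8: step = 7, result = [0, 1, 4, 9, 16, 25, 36, 49]
Loop ends.
result[-1] = 49

Final answer: 49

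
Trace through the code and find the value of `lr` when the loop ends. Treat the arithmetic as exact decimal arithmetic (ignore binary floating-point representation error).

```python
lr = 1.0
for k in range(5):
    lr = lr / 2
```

Let's trace through this code step by step.

Initialize: lr = 1.0
Entering loop: for k in range(5):
After iteration 1: k = 0, lr = 0.5
After iteration 2: k = 1, lr = 0.25
After iteration 3: k = 2, lr = 0.125
After iteration 4: k = 3, lr = 0.0625
After iteration 5: k = 4, lr = 0.03125
Loop ends.

Final answer: 0.03125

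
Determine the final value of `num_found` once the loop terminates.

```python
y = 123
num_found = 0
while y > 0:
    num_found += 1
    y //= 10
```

Let's trace through this code step by step.

Initialize: y = 123
Initialize: num_found = 0
Entering loop: while y > 0:
After iteration 1: y = 12, num_found = 1
After iteration 2: y = 1, num_found = 2
After iteration 3: y = 0, num_found = 3
Loop ends.

Final answer: 3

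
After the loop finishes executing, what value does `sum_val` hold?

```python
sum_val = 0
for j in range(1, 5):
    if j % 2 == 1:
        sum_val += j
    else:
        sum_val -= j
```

Let's trace through this code step by step.

Initialize: sum_val = 0
Entering loop: for j in range(1, 5):
After iteration 1: j = 1, sum_val = 1
After iteration 2: j = 2, sum_val = -1
After iteration 3: j = 3, sum_val = 2
After iteration 4: j = 4, sum_val = -2
Loop ends.

Final answer: -2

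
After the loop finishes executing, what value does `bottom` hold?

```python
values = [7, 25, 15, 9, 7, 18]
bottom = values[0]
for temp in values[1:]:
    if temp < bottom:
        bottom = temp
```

Let's trace through this code step by step.

Initialize: values = [7, 25, 15, 9, 7, 18]
Initialize: bottom = 7
Entering loop: for temp in values[1:]:
After iteration 1: temp = 25, bottom = 7
After iteration 2: temp = 15, bottom = 7
After iteration 3: temp = 9, bottom = 7
After iteration 4: temp = 7, bottom = 7
After iteration 5: temp = 18, bottom = 7
Loop ends.

Final answer: 7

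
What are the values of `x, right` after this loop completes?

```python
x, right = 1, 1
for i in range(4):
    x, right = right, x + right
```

Let's trace through this code step by step.

Initialize: x = 1
Initialize: right = 1
Entering loop: for i in range(4):
After iteration 1: i = 0, x = 1, right = 2
After iteration 2: i = 1, x = 2, right = 3
After iteration 3: i = 2, x = 3, right = 5
After iteration 4: i = 3, x = 5, right = 8
Loop ends.

Final answer: 5, 8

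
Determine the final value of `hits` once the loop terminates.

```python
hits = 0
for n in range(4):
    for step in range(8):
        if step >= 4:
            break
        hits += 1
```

Let's trace through this code step by step.

Initialize: hits = 0
Entering loop: for n in range(4):
After iteration 1: n = 0, hits = 4
After iteration 2: n = 1, hits = 8
After iteration 3: n = 2, hits = 12
After iteration 4: n = 3, hits = 16
Loop ends.

Final answer: 16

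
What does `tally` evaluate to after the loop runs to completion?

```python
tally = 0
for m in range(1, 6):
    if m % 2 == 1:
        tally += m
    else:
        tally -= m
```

Let's trace through this code step by step.

Initialize: tally = 0
Entering loop: for m in range(1, 6):
After iteration 1: m = 1, tally = 1
After iteration 2: m = 2, tally = -1
After iteration 3: m = 3, tally = 2
After iteration 4: m = 4, tally = -2
After iteration 5: m = 5, tally = 3
Loop ends.

Final answer: 3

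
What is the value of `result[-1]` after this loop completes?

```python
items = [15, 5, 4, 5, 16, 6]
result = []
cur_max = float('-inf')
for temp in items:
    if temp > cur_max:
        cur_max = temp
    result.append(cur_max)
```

Let's trace through this code step by step.

Initialize: items = [15, 5, 4, 5, 16, 6]
Initialize: result = []
Initialize: cur_max = -inf
Entering loop: for temp in items:
After iteration 1: temp = 15, result = [15], cur_max = 15
After iteration 2: temp = 5, result = [15, 15], cur_max = 15
After iteration 3: temp = 4, result = [15, 15, 15], cur_max = 15
After iteration 4: temp = 5, result = [15, 15, 15, 15], cur_max = 15
After iteration 5: temp = 16, result = [15, 15, 15, 15, 16], cur_max = 16
After iteration 6: temp = 6, result = [15, 15, 15, 15, 16, 16], cur_max = 16
Loop ends.
result[-1] = 16

Final answer: 16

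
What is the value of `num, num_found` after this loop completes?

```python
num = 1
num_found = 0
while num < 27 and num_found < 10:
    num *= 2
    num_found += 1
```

Let's trace through this code step by step.

Initialize: num = 1
Initialize: num_found = 0
Entering loop: while num < 27 and num_found < 10:
After iteration 1: num = 2, num_found = 1
After iteration 2: num = 4, num_found = 2
After iteration 3: num = 8, num_found = 3
After iteration 4: num = 16, num_found = 4
After iteration 5: num = 32, num_found = 5
Loop ends.

Final answer: 32, 5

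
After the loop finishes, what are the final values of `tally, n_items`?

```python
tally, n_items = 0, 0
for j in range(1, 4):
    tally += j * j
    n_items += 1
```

Let's trace through this code step by step.

Initialize: tally = 0
Initialize: n_items = 0
Entering loop: for j in range(1, 4):
After iteration 1: j = 1, tally = 1, n_items = 1
After iteration 2: j = 2, tally = 5, n_items = 2
After iteration 3: j = 3, tally = 14, n_items = 3
Loop ends.

Final answer: 14, 3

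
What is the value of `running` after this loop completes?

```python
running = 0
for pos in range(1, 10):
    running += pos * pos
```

Let's trace through this code step by step.

Initialize: running = 0
Entering loop: for pos in range(1, 10):
After iteration 1: pos = 1, running = 1
After iteration 2: pos = 2, running = 5
After iteration 3: pos = 3, running = 14
After iteration 4: pos = 4, running = 30
After iteration 5: pos = 5, running = 55
After iteration 6: pos = 6, running = 91
After iteration 7: pos = 7, running = 140
After iteration 8: pos = 8, running = 204
After iteration 9: pos = 9, running = 285
Loop ends.

Final answer: 285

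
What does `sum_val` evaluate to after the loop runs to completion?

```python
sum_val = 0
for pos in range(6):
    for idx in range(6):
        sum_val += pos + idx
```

Let's trace through this code step by step.

Initialize: sum_val = 0
Entering loop: for pos in range(6):
After iteration 1: pos = 0, sum_val = 15
After iteration 2: pos = 1, sum_val = 36
After iteration 3: pos = 2, sum_val = 63
After iteration 4: pos = 3, sum_val = 96
After iteration 5: pos = 4, sum_val = 135
After iteration 6: pos = 5, sum_val = 180
Loop ends.

Final answer: 180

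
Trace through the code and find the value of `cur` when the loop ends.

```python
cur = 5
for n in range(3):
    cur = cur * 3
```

Let's trace through this code step by step.

Initialize: cur = 5
Entering loop: for n in range(3):
After iteration 1: n = 0, cur = 15
After iteration 2: n = 1, cur = 45
After iteration 3: n = 2, cur = 135
Loop ends.

Final answer: 135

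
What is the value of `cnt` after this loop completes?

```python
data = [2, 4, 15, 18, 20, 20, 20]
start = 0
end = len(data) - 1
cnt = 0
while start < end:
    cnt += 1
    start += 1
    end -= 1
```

Let's trace through this code step by step.

Initialize: data = [2, 4, 15, 18, 20, 20, 20]
Initialize: start = 0
Initialize: end = 6
Initialize: cnt = 0
Entering loop: while start < end:
After iteration 1: start = 1, end = 5, cnt = 1
After iteration 2: start = 2, end = 4, cnt = 2
After iteration 3: start = 3, end = 3, cnt = 3
Loop ends.

Final answer: 3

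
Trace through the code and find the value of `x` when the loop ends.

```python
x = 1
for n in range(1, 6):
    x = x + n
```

Let's trace through this code step by step.

Initialize: x = 1
Entering loop: for n in range(1, 6):
After iteration 1: n = 1, x = 2
After iteration 2: n = 2, x = 4
After iteration 3: n = 3, x = 7
After iteration 4: n = 4, x = 11
After iteration 5: n = 5, x = 16
Loop ends.

Final answer: 16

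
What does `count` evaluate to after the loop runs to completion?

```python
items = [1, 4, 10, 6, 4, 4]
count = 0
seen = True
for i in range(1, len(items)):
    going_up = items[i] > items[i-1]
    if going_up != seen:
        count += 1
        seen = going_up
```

Let's trace through this code step by step.

Initialize: items = [1, 4, 10, 6, 4, 4]
Initialize: count = 0
Initialize: seen = True
Entering loop: for i in range(1, len(items)):
After iteration 1: i = 1, count = 0, seen = True, going_up = True
After iteration 2: i = 2, count = 0, seen = True, going_up = True
After iteration 3: i = 3, count = 1, seen = False, going_up = False
After iteration 4: i = 4, count = 1, seen = False, going_up = False
After iteration 5: i = 5, count = 1, seen = False, going_up = False
Loop ends.

Final answer: 1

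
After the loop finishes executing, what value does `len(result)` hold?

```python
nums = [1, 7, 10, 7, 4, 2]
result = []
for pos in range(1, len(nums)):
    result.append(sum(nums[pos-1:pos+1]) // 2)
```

Let's trace through this code step by step.

Initialize: nums = [1, 7, 10, 7, 4, 2]
Initialize: result = []
Entering loop: for pos in range(1, len(nums)):
After iteration 1: pos = 1, result = [4]
After iteration 2: pos = 2, result = [4, 8]
After iteration 3: pos = 3, result = [4, 8, 8]
After iteration 4: pos = 4, result = [4, 8, 8, 5]
After iteration 5: pos = 5, result = [4, 8, 8, 5, 3]
Loop ends.
len(result) = 5

Final answer: 5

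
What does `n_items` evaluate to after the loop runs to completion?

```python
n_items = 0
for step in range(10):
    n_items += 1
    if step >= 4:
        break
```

Let's trace through this code step by step.

Initialize: n_items = 0
Entering loop: for step in range(10):
After iteration 1: step = 0, n_items = 1
After iteration 2: step = 1, n_items = 2
After iteration 3: step = 2, n_items = 3
After iteration 4: step = 3, n_items = 4
After iteration 5: step = 4, n_items = 5
Loop ends.

Final answer: 5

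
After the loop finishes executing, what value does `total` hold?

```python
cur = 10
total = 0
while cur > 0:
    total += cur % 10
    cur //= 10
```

Let's trace through this code step by step.

Initialize: cur = 10
Initialize: total = 0
Entering loop: while cur > 0:
After iteration 1: cur = 1, total = 0
After iteration 2: cur = 0, total = 1
Loop ends.

Final answer: 1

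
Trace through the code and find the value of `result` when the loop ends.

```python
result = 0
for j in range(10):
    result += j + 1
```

Let's trace through this code step by step.

Initialize: result = 0
Entering loop: for j in range(10):
After iteration 1: j = 0, result = 1
After iteration 2: j = 1, result = 3
After iteration 3: j = 2, result = 6
After iteration 4: j = 3, result = 10
After iteration 5: j = 4, result = 15
After iteration 6: j = 5, result = 21
After iteration 7: j = 6, result = 28
After iteration 8: j = 7, result = 36
After iteration 9: j = 8, result = 45
After iteration 10: j = 9, result = 55
Loop ends.

Final answer: 55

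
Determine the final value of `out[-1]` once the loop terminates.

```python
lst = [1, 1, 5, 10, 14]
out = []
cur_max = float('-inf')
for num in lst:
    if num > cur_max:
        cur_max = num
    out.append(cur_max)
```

Let's trace through this code step by step.

Initialize: lst = [1, 1, 5, 10, 14]
Initialize: out = []
Initialize: cur_max = -inf
Entering loop: for num in lst:
After iteration 1: num = 1, out = [1], cur_max = 1
After iteration 2: num = 1, out = [1, 1], cur_max = 1
After iteration 3: num = 5, out = [1, 1, 5], cur_max = 5
After iteration 4: num = 10, out = [1, 1, 5, 10], cur_max = 10
After iteration 5: num = 14, out = [1, 1, 5, 10, 14], cur_max = 14
Loop ends.
out[-1] = 14

Final answer: 14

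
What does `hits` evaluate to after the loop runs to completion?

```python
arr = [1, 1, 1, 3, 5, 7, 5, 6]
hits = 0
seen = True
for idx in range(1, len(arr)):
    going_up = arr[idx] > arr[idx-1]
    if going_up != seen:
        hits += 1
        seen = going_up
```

Let's trace through this code step by step.

Initialize: arr = [1, 1, 1, 3, 5, 7, 5, 6]
Initialize: hits = 0
Initialize: seen = True
Entering loop: for idx in range(1, len(arr)):
After iteration 1: idx = 1, hits = 1, seen = False, going_up = False
After iteration 2: idx = 2, hits = 1, seen = False, going_up = False
After iteration 3: idx = 3, hits = 2, seen = True, going_up = True
After iteration 4: idx = 4, hits = 2, seen = True, going_up = True
After iteration 5: idx = 5, hits = 2, seen = True, going_up = True
After iteration 6: idx = 6, hits = 3, seen = False, going_up = False
After iteration 7: idx = 7, hits = 4, seen = True, going_up = True
Loop ends.

Final answer: 4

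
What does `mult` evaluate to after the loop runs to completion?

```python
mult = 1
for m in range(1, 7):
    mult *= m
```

Let's trace through this code step by step.

Initialize: mult = 1
Entering loop: for m in range(1, 7):
After iteration 1: m = 1, mult = 1
After iteration 2: m = 2, mult = 2
After iteration 3: m = 3, mult = 6
After iteration 4: m = 4, mult = 24
After iteration 5: m = 5, mult = 120
After iteration 6: m = 6, mult = 720
Loop ends.

Final answer: 720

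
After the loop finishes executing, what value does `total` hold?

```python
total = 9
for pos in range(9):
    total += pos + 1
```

Let's trace through this code step by step.

Initialize: total = 9
Entering loop: for pos in range(9):
After iteration 1: pos = 0, total = 10
After iteration 2: pos = 1, total = 12
After iteration 3: pos = 2, total = 15
After iteration 4: pos = 3, total = 19
After iteration 5: pos = 4, total = 24
After iteration 6: pos = 5, total = 30
After iteration 7: pos = 6, total = 37
After iteration 8: pos = 7, total = 45
After iteration 9: pos = 8, total = 54
Loop ends.

Final answer: 54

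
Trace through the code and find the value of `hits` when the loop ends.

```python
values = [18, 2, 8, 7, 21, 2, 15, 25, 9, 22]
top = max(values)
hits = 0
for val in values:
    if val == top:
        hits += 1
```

Let's trace through this code step by step.

Initialize: values = [18, 2, 8, 7, 21, 2, 15, 25, 9, 22]
Initialize: top = 25
Initialize: hits = 0
Entering loop: for val in values:
After iteration 1: val = 18, hits = 0
After iteration 2: val = 2, hits = 0
After iteration 3: val = 8, hits = 0
After iteration 4: val = 7, hits = 0
After iteration 5: val = 21, hits = 0
After iteration 6: val = 2, hits = 0
After iteration 7: val = 15, hits = 0
After iteration 8: val = 25, hits = 1
After iteration 9: val = 9, hits = 1
After iteration 10: val = 22, hits = 1
Loop ends.

Final answer: 1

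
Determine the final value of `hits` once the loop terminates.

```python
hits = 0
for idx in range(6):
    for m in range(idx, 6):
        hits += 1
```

Let's trace through this code step by step.

Initialize: hits = 0
Entering loop: for idx in range(6):
After iteration 1: idx = 0, hits = 6
After iteration 2: idx = 1, hits = 11
After iteration 3: idx = 2, hits = 15
After iteration 4: idx = 3, hits = 18
After iteration 5: idx = 4, hits = 20
After iteration 6: idx = 5, hits = 21
Loop ends.

Final answer: 21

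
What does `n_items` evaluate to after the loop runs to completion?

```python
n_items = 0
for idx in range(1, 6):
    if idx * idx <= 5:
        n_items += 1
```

Let's trace through this code step by step.

Initialize: n_items = 0
Entering loop: for idx in range(1, 6):
After iteration 1: idx = 1, n_items = 1
After iteration 2: idx = 2, n_items = 2
After iteration 3: idx = 3, n_items = 2
After iteration 4: idx = 4, n_items = 2
After iteration 5: idx = 5, n_items = 2
Loop ends.

Final answer: 2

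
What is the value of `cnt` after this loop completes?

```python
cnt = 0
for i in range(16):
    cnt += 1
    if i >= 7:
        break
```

Let's trace through this code step by step.

Initialize: cnt = 0
Entering loop: for i in range(16):
After iteration 1: i = 0, cnt = 1
After iteration 2: i = 1, cnt = 2
After iteration 3: i = 2, cnt = 3
After iteration 4: i = 3, cnt = 4
After iteration 5: i = 4, cnt = 5
After iteration 6: i = 5, cnt = 6
After iteration 7: i = 6, cnt = 7
After iteration 8: i = 7, cnt = 8
Loop ends.

Final answer: 8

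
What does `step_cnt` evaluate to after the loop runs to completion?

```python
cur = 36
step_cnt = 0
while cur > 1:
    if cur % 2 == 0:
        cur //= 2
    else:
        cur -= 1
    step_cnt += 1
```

Let's trace through this code step by step.

Initialize: cur = 36
Initialize: step_cnt = 0
Entering loop: while cur > 1:
After iteration 1: cur = 18, step_cnt = 1
After iteration 2: cur = 9, step_cnt = 2
After iteration 3: cur = 8, step_cnt = 3
After iteration 4: cur = 4, step_cnt = 4
After iteration 5: cur = 2, step_cnt = 5
After iteration 6: cur = 1, step_cnt = 6
Loop ends.

Final answer: 6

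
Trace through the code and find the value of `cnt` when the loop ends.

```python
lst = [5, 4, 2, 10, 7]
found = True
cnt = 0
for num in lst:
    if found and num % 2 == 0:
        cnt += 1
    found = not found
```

Let's trace through this code step by step.

Initialize: lst = [5, 4, 2, 10, 7]
Initialize: found = True
Initialize: cnt = 0
Entering loop: for num in lst:
After iteration 1: num = 5, found = False, cnt = 0
After iteration 2: num = 4, found = True, cnt = 0
After iteration 3: num = 2, found = False, cnt = 1
After iteration 4: num = 10, found = True, cnt = 1
After iteration 5: num = 7, found = False, cnt = 1
Loop ends.

Final answer: 1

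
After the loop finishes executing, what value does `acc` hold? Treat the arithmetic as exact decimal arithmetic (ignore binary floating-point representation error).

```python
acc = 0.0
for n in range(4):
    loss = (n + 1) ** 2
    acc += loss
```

Let's trace through this code step by step.

Initialize: acc = 0.0
Entering loop: for n in range(4):
After iteration 1: n = 0, acc = 1.0, loss = 1
After iteration 2: n = 1, acc = 5.0, loss = 4
After iteration 3: n = 2, acc = 14.0, loss = 9
After iteration 4: n = 3, acc = 30.0, loss = 16
Loop ends.

Final answer: 30.0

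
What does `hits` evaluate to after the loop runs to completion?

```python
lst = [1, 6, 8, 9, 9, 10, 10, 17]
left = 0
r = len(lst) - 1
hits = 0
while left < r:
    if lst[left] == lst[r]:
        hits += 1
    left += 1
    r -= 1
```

Let's trace through this code step by step.

Initialize: lst = [1, 6, 8, 9, 9, 10, 10, 17]
Initialize: left = 0
Initialize: r = 7
Initialize: hits = 0
Entering loop: while left < r:
After iteration 1: left = 1, r = 6, hits = 0
After iteration 2: left = 2, r = 5, hits = 0
After iteration 3: left = 3, r = 4, hits = 0
After iteration 4: left = 4, r = 3, hits = 1
Loop ends.

Final answer: 1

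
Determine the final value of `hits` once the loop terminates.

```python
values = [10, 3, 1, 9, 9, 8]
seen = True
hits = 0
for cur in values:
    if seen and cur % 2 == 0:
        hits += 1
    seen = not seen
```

Let's trace through this code step by step.

Initialize: values = [10, 3, 1, 9, 9, 8]
Initialize: seen = True
Initialize: hits = 0
Entering loop: for cur in values:
After iteration 1: cur = 10, seen = False, hits = 1
After iteration 2: cur = 3, seen = True, hits = 1
After iteration 3: cur = 1, seen = False, hits = 1
After iteration 4: cur = 9, seen = True, hits = 1
After iteration 5: cur = 9, seen = False, hits = 1
After iteration 6: cur = 8, seen = True, hits = 1
Loop ends.

Final answer: 1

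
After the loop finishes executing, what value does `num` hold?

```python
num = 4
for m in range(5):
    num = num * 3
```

Let's trace through this code step by step.

Initialize: num = 4
Entering loop: for m in range(5):
After iteration 1: m = 0, num = 12
After iteration 2: m = 1, num = 36
After iteration 3: m = 2, num = 108
After iteration 4: m = 3, num = 324
After iteration 5: m = 4, num = 972
Loop ends.

Final answer: 972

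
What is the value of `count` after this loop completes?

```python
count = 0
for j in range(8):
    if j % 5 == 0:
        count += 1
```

Let's trace through this code step by step.

Initialize: count = 0
Entering loop: for j in range(8):
After iteration 1: j = 0, count = 1
After iteration 2: j = 1, count = 1
After iteration 3: j = 2, count = 1
After iteration 4: j = 3, count = 1
After iteration 5: j = 4, count = 1
After iteration 6: j = 5, count = 2
After iteration 7: j = 6, count = 2
After iteration 8: j = 7, count = 2
Loop ends.

Final answer: 2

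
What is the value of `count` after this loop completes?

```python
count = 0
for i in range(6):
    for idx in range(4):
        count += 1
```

Let's trace through this code step by step.

Initialize: count = 0
Entering loop: for i in range(6):
After iteration 1: i = 0, count = 4
After iteration 2: i = 1, count = 8
After iteration 3: i = 2, count = 12
After iteration 4: i = 3, count = 16
After iteration 5: i = 4, count = 20
After iteration 6: i = 5, count = 24
Loop ends.

Final answer: 24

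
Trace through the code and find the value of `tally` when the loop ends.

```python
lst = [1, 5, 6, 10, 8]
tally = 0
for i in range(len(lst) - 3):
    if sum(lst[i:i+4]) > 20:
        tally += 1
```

Let's trace through this code step by step.

Initialize: lst = [1, 5, 6, 10, 8]
Initialize: tally = 0
Entering loop: for i in range(len(lst) - 3):
After iteration 1: i = 0, tally = 1
After iteration 2: i = 1, tally = 2
Loop ends.

Final answer: 2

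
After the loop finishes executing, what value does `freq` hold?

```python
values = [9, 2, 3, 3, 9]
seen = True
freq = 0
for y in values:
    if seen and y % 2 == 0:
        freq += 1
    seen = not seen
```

Let's trace through this code step by step.

Initialize: values = [9, 2, 3, 3, 9]
Initialize: seen = True
Initialize: freq = 0
Entering loop: for y in values:
After iteration 1: y = 9, seen = False, freq = 0
After iteration 2: y = 2, seen = True, freq = 0
After iteration 3: y = 3, seen = False, freq = 0
After iteration 4: y = 3, seen = True, freq = 0
After iteration 5: y = 9, seen = False, freq = 0
Loop ends.

Final answer: 0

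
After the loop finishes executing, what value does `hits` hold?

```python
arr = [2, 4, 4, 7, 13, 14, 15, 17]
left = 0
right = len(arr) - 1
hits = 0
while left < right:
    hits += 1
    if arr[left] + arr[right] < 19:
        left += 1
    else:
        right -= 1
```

Let's trace through this code step by step.

Initialize: arr = [2, 4, 4, 7, 13, 14, 15, 17]
Initialize: left = 0
Initialize: right = 7
Initialize: hits = 0
Entering loop: while left < right:
After iteration 1: left = 0, right = 6, hits = 1
After iteration 2: left = 1, right = 6, hits = 2
After iteration 3: left = 1, right = 5, hits = 3
After iteration 4: left = 2, right = 5, hits = 4
After iteration 5: left = 3, right = 5, hits = 5
After iteration 6: left = 3, right = 4, hits = 6
After iteration 7: left = 3, right = 3, hits = 7
Loop ends.

Final answer: 7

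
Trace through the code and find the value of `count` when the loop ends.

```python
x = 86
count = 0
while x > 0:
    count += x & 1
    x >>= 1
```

Let's trace through this code step by step.

Initialize: x = 86
Initialize: count = 0
Entering loop: while x > 0:
After iteration 1: x = 43, count = 0
After iteration 2: x = 21, count = 1
After iteration 3: x = 10, count = 2
After iteration 4: x = 5, count = 2
After iteration 5: x = 2, count = 3
After iteration 6: x = 1, count = 3
After iteration 7: x = 0, count = 4
Loop ends.

Final answer: 4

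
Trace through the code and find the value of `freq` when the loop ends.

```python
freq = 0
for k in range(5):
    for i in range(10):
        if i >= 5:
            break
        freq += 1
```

Let's trace through this code step by step.

Initialize: freq = 0
Entering loop: for k in range(5):
After iteration 1: k = 0, freq = 5
After iteration 2: k = 1, freq = 10
After iteration 3: k = 2, freq = 15
After iteration 4: k = 3, freq = 20
After iteration 5: k = 4, freq = 25
Loop ends.

Final answer: 25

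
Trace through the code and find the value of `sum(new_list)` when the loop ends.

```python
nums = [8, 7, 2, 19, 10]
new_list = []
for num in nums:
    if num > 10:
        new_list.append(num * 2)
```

Let's trace through this code step by step.

Initialize: nums = [8, 7, 2, 19, 10]
Initialize: new_list = []
Entering loop: for num in nums:
After iteration 1: num = 8, new_list = []
After iteration 2: num = 7, new_list = []
After iteration 3: num = 2, new_list = []
After iteration 4: num = 19, new_list = [38]
After iteration 5: num = 10, new_list = [38]
Loop ends.
sum(new_list) = 38

Final answer: 38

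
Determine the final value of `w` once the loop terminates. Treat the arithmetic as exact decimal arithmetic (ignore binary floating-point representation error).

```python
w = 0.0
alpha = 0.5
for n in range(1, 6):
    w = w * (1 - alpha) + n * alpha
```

Let's trace through this code step by step.

Initialize: w = 0.0
Initialize: alpha = 0.5
Entering loop: for n in range(1, 6):
After iteration 1: n = 1, w = 0.5
After iteration 2: n = 2, w = 1.25
After iteration 3: n = 3, w = 2.125
After iteration 4: n = 4, w = 3.0625
After iteration 5: n = 5, w = 4.03125
Loop ends.

Final answer: 4.03125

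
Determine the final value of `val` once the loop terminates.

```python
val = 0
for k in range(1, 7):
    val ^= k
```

Let's trace through this code step by step.

Initialize: val = 0
Entering loop: for k in range(1, 7):
After iteration 1: k = 1, val = 1
After iteration 2: k = 2, val = 3
After iteration 3: k = 3, val = 0
After iteration 4: k = 4, val = 4
After iteration 5: k = 5, val = 1
After iteration 6: k = 6, val = 7
Loop ends.

Final answer: 7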